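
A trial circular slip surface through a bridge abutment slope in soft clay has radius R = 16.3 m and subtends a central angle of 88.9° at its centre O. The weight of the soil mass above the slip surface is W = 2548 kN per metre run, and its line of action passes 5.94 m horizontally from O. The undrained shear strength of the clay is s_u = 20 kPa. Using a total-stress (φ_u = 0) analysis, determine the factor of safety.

Taking moments about the centre O, the resisting moment is provided by the undrained shear strength acting along the arc:
Arc length L_a = R·θ = 16.3·(88.9°·π/180) = 16.3·1.5516 = 25.29 m
M_R = s_u·L_a·R = 20·25.29·16.3 = 8244.9 kN·m/m
M_D = W·d = 2548·5.94 = 15135.1 kN·m/m
FS = M_R / M_D = 8244.9 / 15135.1 = 0.545

FS = 0.54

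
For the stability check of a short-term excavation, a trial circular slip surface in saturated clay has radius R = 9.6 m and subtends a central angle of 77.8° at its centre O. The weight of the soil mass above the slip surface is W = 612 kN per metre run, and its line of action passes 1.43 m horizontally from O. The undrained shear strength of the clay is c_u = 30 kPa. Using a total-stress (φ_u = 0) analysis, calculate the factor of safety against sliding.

Taking moments about the centre O, the resisting moment is provided by the undrained shear strength acting along the arc:
Arc length L_a = R·θ = 9.6·(77.8°·π/180) = 9.6·1.3579 = 13.04 m
M_R = c_u·L_a·R = 30·13.04·9.6 = 3754.2 kN·m/m
M_D = W·d = 612·1.43 = 875.2 kN·m/m
FS = M_R / M_D = 3754.2 / 875.2 = 4.290

FS = 4.29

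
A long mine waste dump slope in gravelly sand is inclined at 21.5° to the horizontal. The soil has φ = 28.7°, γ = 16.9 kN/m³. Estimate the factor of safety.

FS = 1.39

For a dry cohesionless infinite slope the factor of safety is FS = tanφ / tanβ.
FS = tan28.7° / tan21.5° = 0.5475 / 0.3939 = 1.390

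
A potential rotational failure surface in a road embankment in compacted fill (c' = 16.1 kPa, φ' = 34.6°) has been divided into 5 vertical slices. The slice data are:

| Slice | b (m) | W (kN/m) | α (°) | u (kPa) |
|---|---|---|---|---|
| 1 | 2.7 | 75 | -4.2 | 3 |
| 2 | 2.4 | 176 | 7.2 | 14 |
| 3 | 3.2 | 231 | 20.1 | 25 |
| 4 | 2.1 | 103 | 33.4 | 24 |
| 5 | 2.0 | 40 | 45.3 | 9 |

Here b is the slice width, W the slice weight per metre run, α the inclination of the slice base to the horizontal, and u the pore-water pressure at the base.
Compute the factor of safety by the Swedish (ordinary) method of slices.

Ordinary method of slices: FS = Σ[c'·Δl_i + (W_i cosα_i − u_i·Δl_i)·tanφ'] / Σ W_i sinα_i, with Δl_i = b_i / cosα_i.
Slice 1: Δl = 2.7/cos(-4.2°) = 2.707 m; N'_1 = 75·cos(-4.2°) − 3·2.707 = 66.7; c'Δl = 43.59; W sinα = -5.5
Slice 2: Δl = 2.4/cos7.2° = 2.419 m; N'_2 = 176·cos7.2° − 14·2.419 = 140.7; c'Δl = 38.95; W sinα = 22.1
Slice 3: Δl = 3.2/cos20.1° = 3.408 m; N'_3 = 231·cos20.1° − 25·3.408 = 131.7; c'Δl = 54.86; W sinα = 79.4
Slice 4: Δl = 2.1/cos33.4° = 2.515 m; N'_4 = 103·cos33.4° − 24·2.515 = 25.6; c'Δl = 40.50; W sinα = 56.7
Slice 5: Δl = 2.0/cos45.3° = 2.843 m; N'_5 = 40·cos45.3° − 9·2.843 = 2.5; c'Δl = 45.78; W sinα = 28.4
Σc'Δl = 223.7 kN/m; ΣN' = 367.3 kN/m; ΣW sinα = 181.1 kN/m
Resisting = 223.7 + 367.3·tan34.6° = 223.7 + 253.4 = 477.1 kN/m
FS = 477.1 / 181.1 = 2.635

FS = 2.63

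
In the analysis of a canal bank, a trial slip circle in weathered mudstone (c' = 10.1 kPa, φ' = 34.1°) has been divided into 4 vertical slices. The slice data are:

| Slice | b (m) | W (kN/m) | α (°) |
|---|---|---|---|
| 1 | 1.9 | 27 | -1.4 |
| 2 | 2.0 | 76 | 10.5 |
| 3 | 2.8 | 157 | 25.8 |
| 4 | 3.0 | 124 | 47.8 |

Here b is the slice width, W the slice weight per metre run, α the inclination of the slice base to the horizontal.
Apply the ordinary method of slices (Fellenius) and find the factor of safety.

FS = 1.94

Ordinary method of slices: FS = Σ[c'·Δl_i + (W_i cosα_i)·tanφ'] / Σ W_i sinα_i, with Δl_i = b_i / cosα_i.
Slice 1: Δl = 1.9/cos(-1.4°) = 1.901 m; N'_1 = 27·cos(-1.4°) = 27.0; c'Δl = 19.20; W sinα = -0.7
Slice 2: Δl = 2.0/cos10.5° = 2.034 m; N'_2 = 76·cos10.5° = 74.7; c'Δl = 20.54; W sinα = 13.8
Slice 3: Δl = 2.8/cos25.8° = 3.110 m; N'_3 = 157·cos25.8° = 141.4; c'Δl = 31.41; W sinα = 68.3
Slice 4: Δl = 3.0/cos47.8° = 4.466 m; N'_4 = 124·cos47.8° = 83.3; c'Δl = 45.11; W sinα = 91.9
Σc'Δl = 116.3 kN/m; ΣN' = 326.4 kN/m; ΣW sinα = 173.4 kN/m
Resisting = 116.3 + 326.4·tan34.1° = 116.3 + 221.0 = 337.2 kN/m
FS = 337.2 / 173.4 = 1.945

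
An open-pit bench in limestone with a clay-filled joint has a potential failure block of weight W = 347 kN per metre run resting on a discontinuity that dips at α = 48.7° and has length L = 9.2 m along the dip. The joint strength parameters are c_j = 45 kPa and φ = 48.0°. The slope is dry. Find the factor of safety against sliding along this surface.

FS = 2.56

Resolving the block weight along and normal to the plane and applying the Mohr–Coulomb strength on the joint:
N' = W cosα = 347·cos48.7° = 229.0 kN/m
Driving force T = W sinα = 347·sin48.7° = 260.7 kN/m
Resisting force R = c_j·L + N'·tanφ = 45·9.2 + 229.0·tan48.0° = 414.0 + 254.4 = 668.4 kN/m
FS = R / T = 668.4 / 260.7 = 2.564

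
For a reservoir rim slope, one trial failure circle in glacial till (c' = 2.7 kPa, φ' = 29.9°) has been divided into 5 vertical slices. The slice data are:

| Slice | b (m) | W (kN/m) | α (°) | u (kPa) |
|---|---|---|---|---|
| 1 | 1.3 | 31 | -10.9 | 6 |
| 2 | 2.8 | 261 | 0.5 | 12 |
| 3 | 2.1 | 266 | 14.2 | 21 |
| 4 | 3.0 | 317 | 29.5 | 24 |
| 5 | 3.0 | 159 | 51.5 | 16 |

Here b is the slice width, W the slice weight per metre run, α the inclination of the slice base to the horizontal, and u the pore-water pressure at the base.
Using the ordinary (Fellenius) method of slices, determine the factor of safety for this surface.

FS = 1.25

Ordinary method of slices: FS = Σ[c'·Δl_i + (W_i cosα_i − u_i·Δl_i)·tanφ'] / Σ W_i sinα_i, with Δl_i = b_i / cosα_i.
Slice 1: Δl = 1.3/cos(-10.9°) = 1.324 m; N'_1 = 31·cos(-10.9°) − 6·1.324 = 22.5; c'Δl = 3.57; W sinα = -5.9
Slice 2: Δl = 2.8/cos0.5° = 2.800 m; N'_2 = 261·cos0.5° − 12·2.800 = 227.4; c'Δl = 7.56; W sinα = 2.3
Slice 3: Δl = 2.1/cos14.2° = 2.166 m; N'_3 = 266·cos14.2° − 21·2.166 = 212.4; c'Δl = 5.85; W sinα = 65.3
Slice 4: Δl = 3.0/cos29.5° = 3.447 m; N'_4 = 317·cos29.5° − 24·3.447 = 193.2; c'Δl = 9.31; W sinα = 156.1
Slice 5: Δl = 3.0/cos51.5° = 4.819 m; N'_5 = 159·cos51.5° − 16·4.819 = 21.9; c'Δl = 13.01; W sinα = 124.4
Σc'Δl = 39.3 kN/m; ΣN' = 677.3 kN/m; ΣW sinα = 342.2 kN/m
Resisting = 39.3 + 677.3·tan29.9° = 39.3 + 389.5 = 428.8 kN/m
FS = 428.8 / 342.2 = 1.253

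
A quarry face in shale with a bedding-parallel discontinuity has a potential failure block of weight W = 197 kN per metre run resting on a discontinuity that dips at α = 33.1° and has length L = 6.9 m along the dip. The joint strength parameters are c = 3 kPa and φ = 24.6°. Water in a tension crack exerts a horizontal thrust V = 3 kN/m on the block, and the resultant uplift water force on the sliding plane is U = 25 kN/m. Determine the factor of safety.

Resolving the block weight along and normal to the plane and applying the Mohr–Coulomb strength on the joint:
N' = W cosα − U − V sinα = 197·cos33.1° − 25 − 3·sin33.1° = 138.4 kN/m
Driving force T = W sinα + V cosα = 197·sin33.1° + 3·cos33.1° = 110.1 kN/m
Resisting force R = c·L + N'·tanφ = 3·6.9 + 138.4·tan24.6° = 20.7 + 63.4 = 84.1 kN/m
FS = R / T = 84.1 / 110.1 = 0.764

FS = 0.76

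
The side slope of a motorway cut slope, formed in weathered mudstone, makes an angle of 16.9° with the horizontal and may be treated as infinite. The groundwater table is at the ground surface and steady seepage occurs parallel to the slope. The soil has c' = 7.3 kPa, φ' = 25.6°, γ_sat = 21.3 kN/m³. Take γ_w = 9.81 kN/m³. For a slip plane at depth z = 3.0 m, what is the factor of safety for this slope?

With seepage parallel to the slope and the water table at the surface, the effective normal stress on the slip plane uses the buoyant unit weight γ' = γ_sat − γ_w while the driving shear stress uses γ_sat:
FS = [c' + γ' z cos²β tanφ'] / [γ_sat z sinβ cosβ]
γ' = 21.3 − 9.81 = 11.49 kN/m³
Numerator = 7.3 + 11.49·3.0·cos²16.9°·tan25.6° = 7.3 + 11.49·3.0·0.9155·0.4791 = 22.420 kPa
Denominator = 21.3·3.0·sin16.9°·cos16.9° = 21.3·3.0·0.2907·0.9568 = 17.774 kPa
FS = 22.420 / 17.774 = 1.261

FS = 1.26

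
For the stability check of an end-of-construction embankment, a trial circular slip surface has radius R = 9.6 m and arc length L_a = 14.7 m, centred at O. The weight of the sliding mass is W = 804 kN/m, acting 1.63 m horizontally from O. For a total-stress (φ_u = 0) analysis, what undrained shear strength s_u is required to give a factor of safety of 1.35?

s_u = 12.5 kPa

FS = s_u·L_a·R / (W·d), so s_u = FS·W·d / (L_a·R).
s_u = 1.35·804·1.63 / (14.70·9.6) = 1769.2 / 141.12 = 12.54 kPa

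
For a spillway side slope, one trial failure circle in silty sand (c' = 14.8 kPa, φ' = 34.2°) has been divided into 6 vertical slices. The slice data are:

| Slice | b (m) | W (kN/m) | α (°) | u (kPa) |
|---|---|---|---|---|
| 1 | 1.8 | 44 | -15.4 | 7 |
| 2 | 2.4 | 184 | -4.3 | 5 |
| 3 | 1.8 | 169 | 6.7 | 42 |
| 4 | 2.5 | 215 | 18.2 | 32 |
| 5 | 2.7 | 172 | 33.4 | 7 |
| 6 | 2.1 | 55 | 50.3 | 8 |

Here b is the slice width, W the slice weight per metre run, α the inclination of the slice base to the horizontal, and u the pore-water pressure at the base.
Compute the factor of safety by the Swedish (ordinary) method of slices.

FS = 2.99

Ordinary method of slices: FS = Σ[c'·Δl_i + (W_i cosα_i − u_i·Δl_i)·tanφ'] / Σ W_i sinα_i, with Δl_i = b_i / cosα_i.
Slice 1: Δl = 1.8/cos(-15.4°) = 1.867 m; N'_1 = 44·cos(-15.4°) − 7·1.867 = 29.4; c'Δl = 27.63; W sinα = -11.7
Slice 2: Δl = 2.4/cos(-4.3°) = 2.407 m; N'_2 = 184·cos(-4.3°) − 5·2.407 = 171.4; c'Δl = 35.62; W sinα = -13.8
Slice 3: Δl = 1.8/cos6.7° = 1.812 m; N'_3 = 169·cos6.7° − 42·1.812 = 91.7; c'Δl = 26.82; W sinα = 19.7
Slice 4: Δl = 2.5/cos18.2° = 2.632 m; N'_4 = 215·cos18.2° − 32·2.632 = 120.0; c'Δl = 38.95; W sinα = 67.2
Slice 5: Δl = 2.7/cos33.4° = 3.234 m; N'_5 = 172·cos33.4° − 7·3.234 = 121.0; c'Δl = 47.87; W sinα = 94.7
Slice 6: Δl = 2.1/cos50.3° = 3.288 m; N'_6 = 55·cos50.3° − 8·3.288 = 8.8; c'Δl = 48.66; W sinα = 42.3
Σc'Δl = 225.5 kN/m; ΣN' = 542.3 kN/m; ΣW sinα = 198.4 kN/m
Resisting = 225.5 + 542.3·tan34.2° = 225.5 + 368.6 = 594.1 kN/m
FS = 594.1 / 198.4 = 2.995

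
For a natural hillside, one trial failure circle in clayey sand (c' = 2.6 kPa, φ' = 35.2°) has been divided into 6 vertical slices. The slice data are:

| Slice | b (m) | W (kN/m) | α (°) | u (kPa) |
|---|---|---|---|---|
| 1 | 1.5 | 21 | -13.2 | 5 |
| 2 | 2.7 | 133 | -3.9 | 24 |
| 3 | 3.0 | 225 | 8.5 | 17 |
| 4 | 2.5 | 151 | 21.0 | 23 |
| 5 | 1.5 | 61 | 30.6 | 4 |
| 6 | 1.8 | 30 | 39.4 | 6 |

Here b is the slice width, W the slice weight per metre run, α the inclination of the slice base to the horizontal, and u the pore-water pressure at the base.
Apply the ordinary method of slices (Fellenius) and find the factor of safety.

FS = 2.50

Ordinary method of slices: FS = Σ[c'·Δl_i + (W_i cosα_i − u_i·Δl_i)·tanφ'] / Σ W_i sinα_i, with Δl_i = b_i / cosα_i.
Slice 1: Δl = 1.5/cos(-13.2°) = 1.541 m; N'_1 = 21·cos(-13.2°) − 5·1.541 = 12.7; c'Δl = 4.01; W sinα = -4.8
Slice 2: Δl = 2.7/cos(-3.9°) = 2.706 m; N'_2 = 133·cos(-3.9°) − 24·2.706 = 67.7; c'Δl = 7.04; W sinα = -9.0
Slice 3: Δl = 3.0/cos8.5° = 3.033 m; N'_3 = 225·cos8.5° − 17·3.033 = 171.0; c'Δl = 7.89; W sinα = 33.3
Slice 4: Δl = 2.5/cos21.0° = 2.678 m; N'_4 = 151·cos21.0° − 23·2.678 = 79.4; c'Δl = 6.96; W sinα = 54.1
Slice 5: Δl = 1.5/cos30.6° = 1.743 m; N'_5 = 61·cos30.6° − 4·1.743 = 45.5; c'Δl = 4.53; W sinα = 31.1
Slice 6: Δl = 1.8/cos39.4° = 2.329 m; N'_6 = 30·cos39.4° − 6·2.329 = 9.2; c'Δl = 6.06; W sinα = 19.0
Σc'Δl = 36.5 kN/m; ΣN' = 385.6 kN/m; ΣW sinα = 123.6 kN/m
Resisting = 36.5 + 385.6·tan35.2° = 36.5 + 272.0 = 308.5 kN/m
FS = 308.5 / 123.6 = 2.495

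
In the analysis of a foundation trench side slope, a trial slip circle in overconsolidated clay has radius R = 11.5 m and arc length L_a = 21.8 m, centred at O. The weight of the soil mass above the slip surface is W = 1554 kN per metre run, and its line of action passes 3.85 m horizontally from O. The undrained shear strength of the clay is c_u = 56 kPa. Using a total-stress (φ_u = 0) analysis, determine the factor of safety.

FS = 2.35

Taking moments about the centre O, the resisting moment is provided by the undrained shear strength acting along the arc:
M_R = c_u·L_a·R = 56·21.80·11.5 = 14039.2 kN·m/m
M_D = W·d = 1554·3.85 = 5982.9 kN·m/m
FS = M_R / M_D = 14039.2 / 5982.9 = 2.347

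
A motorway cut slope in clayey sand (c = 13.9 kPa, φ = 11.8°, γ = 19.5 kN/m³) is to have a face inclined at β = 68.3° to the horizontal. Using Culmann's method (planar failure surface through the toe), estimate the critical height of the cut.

Culmann's analysis gives the critical failure plane at α_cr = (β + φ)/2 = (68.3 + 11.8)/2 = 40.0°, and the critical height
H_c = (4c/γ) · sinβ cosφ / [1 − cos(β − φ)]
    = (4·13.9/19.5) · sin68.3°·cos11.8° / [1 − cos(56.5°)]
    = 2.851 · 0.9291·0.9789 / [1 − 0.5519]
    = 2.851 · 0.9095 / 0.4481
    = 5.79 m

H_c = 5.79 m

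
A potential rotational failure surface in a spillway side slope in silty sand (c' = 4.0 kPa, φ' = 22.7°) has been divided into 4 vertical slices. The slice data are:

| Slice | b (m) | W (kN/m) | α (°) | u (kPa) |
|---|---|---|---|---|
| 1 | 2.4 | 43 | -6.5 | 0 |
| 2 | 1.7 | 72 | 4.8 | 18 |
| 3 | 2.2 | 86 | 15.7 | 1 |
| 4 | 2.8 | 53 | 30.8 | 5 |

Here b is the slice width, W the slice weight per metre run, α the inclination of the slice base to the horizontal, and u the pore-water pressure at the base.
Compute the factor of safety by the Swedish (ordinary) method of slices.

FS = 2.32

Ordinary method of slices: FS = Σ[c'·Δl_i + (W_i cosα_i − u_i·Δl_i)·tanφ'] / Σ W_i sinα_i, with Δl_i = b_i / cosα_i.
Slice 1: Δl = 2.4/cos(-6.5°) = 2.416 m; N'_1 = 43·cos(-6.5°) − 0·2.416 = 42.7; c'Δl = 9.66; W sinα = -4.9
Slice 2: Δl = 1.7/cos4.8° = 1.706 m; N'_2 = 72·cos4.8° − 18·1.706 = 41.0; c'Δl = 6.82; W sinα = 6.0
Slice 3: Δl = 2.2/cos15.7° = 2.285 m; N'_3 = 86·cos15.7° − 1·2.285 = 80.5; c'Δl = 9.14; W sinα = 23.3
Slice 4: Δl = 2.8/cos30.8° = 3.260 m; N'_4 = 53·cos30.8° − 5·3.260 = 29.2; c'Δl = 13.04; W sinα = 27.1
Σc'Δl = 38.7 kN/m; ΣN' = 193.5 kN/m; ΣW sinα = 51.6 kN/m
Resisting = 38.7 + 193.5·tan22.7° = 38.7 + 80.9 = 119.6 kN/m
FS = 119.6 / 51.6 = 2.319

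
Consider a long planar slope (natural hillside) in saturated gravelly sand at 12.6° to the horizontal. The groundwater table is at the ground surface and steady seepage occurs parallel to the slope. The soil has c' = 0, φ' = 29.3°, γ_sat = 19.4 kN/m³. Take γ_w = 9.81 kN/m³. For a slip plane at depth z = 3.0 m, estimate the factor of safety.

FS = 1.24

With seepage parallel to the slope and the water table at the surface, the effective normal stress on the slip plane uses the buoyant unit weight γ' = γ_sat − γ_w while the driving shear stress uses γ_sat:
FS = [c' + γ' z cos²β tanφ'] / [γ_sat z sinβ cosβ]
(For c' = 0 this reduces to FS = (γ'/γ_sat)·tanφ'/tanβ.)
γ' = 19.4 − 9.81 = 9.59 kN/m³
Numerator = 0.0 + 9.59·3.0·cos²12.6°·tan29.3° = 0.0 + 9.59·3.0·0.9524·0.5612 = 15.377 kPa
Denominator = 19.4·3.0·sin12.6°·cos12.6° = 19.4·3.0·0.2181·0.9759 = 12.390 kPa
FS = 15.377 / 12.390 = 1.241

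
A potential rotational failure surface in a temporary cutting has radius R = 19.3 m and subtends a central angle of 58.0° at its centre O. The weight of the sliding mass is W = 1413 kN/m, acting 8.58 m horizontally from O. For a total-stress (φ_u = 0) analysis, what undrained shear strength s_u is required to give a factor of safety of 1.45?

s_u = 46.6 kPa

FS = s_u·L_a·R / (W·d), so s_u = FS·W·d / (L_a·R).
Arc length L_a = R·θ = 19.3·(58.0°·π/180) = 19.3·1.0123 = 19.54 m
s_u = 1.45·1413·8.58 / (19.54·19.3) = 17579.1 / 377.07 = 46.62 kPa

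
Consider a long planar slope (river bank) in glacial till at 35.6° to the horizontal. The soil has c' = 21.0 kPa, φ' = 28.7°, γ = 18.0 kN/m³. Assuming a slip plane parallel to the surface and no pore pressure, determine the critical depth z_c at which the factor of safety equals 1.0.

z_c = 10.48 m

Setting FS = 1.00 in FS = [c' + γz cos²β tanφ'] / [γz sinβ cosβ] and solving for z:
z = c' / [γ cosβ (FS·sinβ − cosβ·tanφ')]
  = 21.0 / [18.0·cos35.6°·(1.00·sin35.6° − cos35.6°·tan28.7°)]
  = 21.0 / [18.0·0.8131·(1.00·0.5821 − 0.8131·0.5475)]
  = 21.0 / 2.0046 = 10.476 m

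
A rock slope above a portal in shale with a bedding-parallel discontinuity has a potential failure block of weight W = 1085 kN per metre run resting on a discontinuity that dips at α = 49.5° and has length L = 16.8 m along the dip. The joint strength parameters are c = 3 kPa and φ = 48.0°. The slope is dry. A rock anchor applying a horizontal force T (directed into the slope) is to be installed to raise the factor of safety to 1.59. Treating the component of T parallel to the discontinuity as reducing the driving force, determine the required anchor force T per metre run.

Resolving forces along and normal to the sliding plane, with the horizontal anchor force T adding T·sinα to the effective normal force and T·cosα acting up the plane against the driving force:
FS = [cL + (W cosα + T sinα) tanφ] / [W sinα − T cosα]
Without the anchor: N' = 704.7 kN/m, driving T_d = 825.0 kN/m, resisting R = 3·16.8 + 704.7·tan48.0° = 833.0 kN/m, FS = 1.01.
Setting FS = 1.59 and solving for T:
1.59·(825.0 − T cos49.5°) = 833.0 + T sin49.5°·tan48.0°
T·(sin49.5°·tan48.0° + 1.59·cos49.5°) = 1.59·825.0 − 833.0
T·(0.7604·1.1106 + 1.59·0.6494) = 1311.8 − 833.0 = 478.8
T·1.8771 = 478.8
T = 255.1 kN/m

T = 255 kN/m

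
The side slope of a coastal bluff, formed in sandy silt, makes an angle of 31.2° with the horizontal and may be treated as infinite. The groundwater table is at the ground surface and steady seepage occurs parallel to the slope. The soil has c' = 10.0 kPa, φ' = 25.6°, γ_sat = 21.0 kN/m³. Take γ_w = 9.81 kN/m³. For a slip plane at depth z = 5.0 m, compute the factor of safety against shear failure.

FS = 0.64

With seepage parallel to the slope and the water table at the surface, the effective normal stress on the slip plane uses the buoyant unit weight γ' = γ_sat − γ_w while the driving shear stress uses γ_sat:
FS = [c' + γ' z cos²β tanφ'] / [γ_sat z sinβ cosβ]
γ' = 21.0 − 9.81 = 11.19 kN/m³
Numerator = 10.0 + 11.19·5.0·cos²31.2°·tan25.6° = 10.0 + 11.19·5.0·0.7316·0.4791 = 29.613 kPa
Denominator = 21.0·5.0·sin31.2°·cos31.2° = 21.0·5.0·0.5180·0.8554 = 46.526 kPa
FS = 29.613 / 46.526 = 0.636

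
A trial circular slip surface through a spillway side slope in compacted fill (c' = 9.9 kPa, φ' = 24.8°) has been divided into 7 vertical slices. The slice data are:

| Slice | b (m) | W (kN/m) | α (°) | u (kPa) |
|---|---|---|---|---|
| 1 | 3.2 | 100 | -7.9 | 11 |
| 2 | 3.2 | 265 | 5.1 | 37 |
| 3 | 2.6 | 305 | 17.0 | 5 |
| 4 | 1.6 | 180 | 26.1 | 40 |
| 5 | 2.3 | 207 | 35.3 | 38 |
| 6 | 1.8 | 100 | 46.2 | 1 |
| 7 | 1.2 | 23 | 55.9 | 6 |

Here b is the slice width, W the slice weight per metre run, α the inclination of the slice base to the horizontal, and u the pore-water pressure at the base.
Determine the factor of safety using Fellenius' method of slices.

Ordinary method of slices: FS = Σ[c'·Δl_i + (W_i cosα_i − u_i·Δl_i)·tanφ'] / Σ W_i sinα_i, with Δl_i = b_i / cosα_i.
Slice 1: Δl = 3.2/cos(-7.9°) = 3.231 m; N'_1 = 100·cos(-7.9°) − 11·3.231 = 63.5; c'Δl = 31.98; W sinα = -13.7
Slice 2: Δl = 3.2/cos5.1° = 3.213 m; N'_2 = 265·cos5.1° − 37·3.213 = 145.1; c'Δl = 31.81; W sinα = 23.6
Slice 3: Δl = 2.6/cos17.0° = 2.719 m; N'_3 = 305·cos17.0° − 5·2.719 = 278.1; c'Δl = 26.92; W sinα = 89.2
Slice 4: Δl = 1.6/cos26.1° = 1.782 m; N'_4 = 180·cos26.1° − 40·1.782 = 90.4; c'Δl = 17.64; W sinα = 79.2
Slice 5: Δl = 2.3/cos35.3° = 2.818 m; N'_5 = 207·cos35.3° − 38·2.818 = 61.9; c'Δl = 27.90; W sinα = 119.6
Slice 6: Δl = 1.8/cos46.2° = 2.601 m; N'_6 = 100·cos46.2° − 1·2.601 = 66.6; c'Δl = 25.75; W sinα = 72.2
Slice 7: Δl = 1.2/cos55.9° = 2.140 m; N'_7 = 23·cos55.9° − 6·2.140 = 0.1; c'Δl = 21.19; W sinα = 19.0
Σc'Δl = 183.2 kN/m; ΣN' = 705.6 kN/m; ΣW sinα = 389.0 kN/m
Resisting = 183.2 + 705.6·tan24.8° = 183.2 + 326.0 = 509.2 kN/m
FS = 509.2 / 389.0 = 1.309

FS = 1.31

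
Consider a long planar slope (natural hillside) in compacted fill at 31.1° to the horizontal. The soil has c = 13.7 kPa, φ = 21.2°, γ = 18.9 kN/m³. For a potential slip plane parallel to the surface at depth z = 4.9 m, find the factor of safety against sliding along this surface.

FS = 0.98

For an infinite slope with a slip plane parallel to the surface (no pore pressure): FS = [c + γz cos²β tanφ] / [γz sinβ cosβ].
γz = 18.9·4.9 = 92.61 kN/m²
Numerator = 13.7 + 92.61·cos²31.1°·tan21.2° = 13.7 + 92.61·0.7332·0.3879 = 40.037 kPa
Denominator = 92.61·sin31.1°·cos31.1° = 92.61·0.5165·0.8563 = 40.961 kPa
FS = 40.037 / 40.961 = 0.977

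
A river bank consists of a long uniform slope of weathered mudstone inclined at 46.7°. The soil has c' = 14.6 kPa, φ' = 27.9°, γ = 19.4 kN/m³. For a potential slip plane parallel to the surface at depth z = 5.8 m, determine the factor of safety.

For an infinite slope with a slip plane parallel to the surface (no pore pressure): FS = [c' + γz cos²β tanφ'] / [γz sinβ cosβ].
γz = 19.4·5.8 = 112.52 kN/m²
Numerator = 14.6 + 112.52·cos²46.7°·tan27.9° = 14.6 + 112.52·0.4703·0.5295 = 42.622 kPa
Denominator = 112.52·sin46.7°·cos46.7° = 112.52·0.7278·0.6858 = 56.161 kPa
FS = 42.622 / 56.161 = 0.759

FS = 0.76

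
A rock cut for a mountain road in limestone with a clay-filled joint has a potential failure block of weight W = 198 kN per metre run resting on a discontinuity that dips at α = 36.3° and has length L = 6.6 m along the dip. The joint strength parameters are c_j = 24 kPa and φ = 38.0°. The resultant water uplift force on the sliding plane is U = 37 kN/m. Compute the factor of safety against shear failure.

Resolving the block weight along and normal to the plane and applying the Mohr–Coulomb strength on the joint:
N' = W cosα − U = 198·cos36.3° − 37 = 122.6 kN/m
Driving force T = W sinα = 198·sin36.3° = 117.2 kN/m
Resisting force R = c_j·L + N'·tanφ = 24·6.6 + 122.6·tan38.0° = 158.4 + 95.8 = 254.2 kN/m
FS = R / T = 254.2 / 117.2 = 2.168

FS = 2.17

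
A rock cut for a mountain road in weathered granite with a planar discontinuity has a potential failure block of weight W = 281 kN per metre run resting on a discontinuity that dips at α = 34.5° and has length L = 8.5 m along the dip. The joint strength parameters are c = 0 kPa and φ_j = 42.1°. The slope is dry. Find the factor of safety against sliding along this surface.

FS = 1.31

Resolving the block weight along and normal to the plane and applying the Mohr–Coulomb strength on the joint:
N' = W cosα = 281·cos34.5° = 231.6 kN/m
Driving force T = W sinα = 281·sin34.5° = 159.2 kN/m
Resisting force R = c·L + N'·tanφ_j = 0·8.5 + 231.6·tan42.1° = 0.0 + 209.2 = 209.2 kN/m
FS = R / T = 209.2 / 159.2 = 1.315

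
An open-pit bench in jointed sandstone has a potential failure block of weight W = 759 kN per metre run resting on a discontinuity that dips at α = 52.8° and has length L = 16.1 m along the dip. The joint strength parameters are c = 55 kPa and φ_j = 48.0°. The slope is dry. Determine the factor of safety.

Resolving the block weight along and normal to the plane and applying the Mohr–Coulomb strength on the joint:
N' = W cosα = 759·cos52.8° = 458.9 kN/m
Driving force T = W sinα = 759·sin52.8° = 604.6 kN/m
Resisting force R = c·L + N'·tanφ_j = 55·16.1 + 458.9·tan48.0° = 885.5 + 509.6 = 1395.1 kN/m
FS = R / T = 1395.1 / 604.6 = 2.308

FS = 2.31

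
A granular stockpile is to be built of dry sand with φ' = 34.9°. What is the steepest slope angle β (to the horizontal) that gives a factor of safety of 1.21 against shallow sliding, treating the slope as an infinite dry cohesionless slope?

For an infinite dry cohesionless slope FS = tanφ'/tanβ, so tanβ = tanφ' / FS.
tanβ = tan34.9° / 1.21 = 0.6976 / 1.21 = 0.5765
β = arctan(0.5765) = 29.97°

β = 30.0°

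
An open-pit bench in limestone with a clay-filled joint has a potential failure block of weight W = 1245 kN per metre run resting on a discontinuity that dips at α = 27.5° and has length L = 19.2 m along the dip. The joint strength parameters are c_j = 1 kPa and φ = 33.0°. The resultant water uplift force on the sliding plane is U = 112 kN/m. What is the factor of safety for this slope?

FS = 1.15

Resolving the block weight along and normal to the plane and applying the Mohr–Coulomb strength on the joint:
N' = W cosα − U = 1245·cos27.5° − 112 = 992.3 kN/m
Driving force T = W sinα = 1245·sin27.5° = 574.9 kN/m
Resisting force R = c_j·L + N'·tanφ = 1·19.2 + 992.3·tan33.0° = 19.2 + 644.4 = 663.6 kN/m
FS = R / T = 663.6 / 574.9 = 1.154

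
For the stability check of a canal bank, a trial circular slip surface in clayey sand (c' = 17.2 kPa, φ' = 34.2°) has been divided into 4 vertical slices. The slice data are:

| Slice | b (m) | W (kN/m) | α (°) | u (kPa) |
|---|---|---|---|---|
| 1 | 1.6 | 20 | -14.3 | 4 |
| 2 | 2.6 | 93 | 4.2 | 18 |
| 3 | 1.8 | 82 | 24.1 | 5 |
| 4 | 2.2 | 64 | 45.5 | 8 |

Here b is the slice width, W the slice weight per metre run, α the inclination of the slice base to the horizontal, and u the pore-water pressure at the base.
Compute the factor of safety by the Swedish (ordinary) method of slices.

Ordinary method of slices: FS = Σ[c'·Δl_i + (W_i cosα_i − u_i·Δl_i)·tanφ'] / Σ W_i sinα_i, with Δl_i = b_i / cosα_i.
Slice 1: Δl = 1.6/cos(-14.3°) = 1.651 m; N'_1 = 20·cos(-14.3°) − 4·1.651 = 12.8; c'Δl = 28.40; W sinα = -4.9
Slice 2: Δl = 2.6/cos4.2° = 2.607 m; N'_2 = 93·cos4.2° − 18·2.607 = 45.8; c'Δl = 44.84; W sinα = 6.8
Slice 3: Δl = 1.8/cos24.1° = 1.972 m; N'_3 = 82·cos24.1° − 5·1.972 = 65.0; c'Δl = 33.92; W sinα = 33.5
Slice 4: Δl = 2.2/cos45.5° = 3.139 m; N'_4 = 64·cos45.5° − 8·3.139 = 19.7; c'Δl = 53.99; W sinα = 45.6
Σc'Δl = 161.1 kN/m; ΣN' = 143.3 kN/m; ΣW sinα = 81.0 kN/m
Resisting = 161.1 + 143.3·tan34.2° = 161.1 + 97.4 = 258.6 kN/m
FS = 258.6 / 81.0 = 3.192

FS = 3.19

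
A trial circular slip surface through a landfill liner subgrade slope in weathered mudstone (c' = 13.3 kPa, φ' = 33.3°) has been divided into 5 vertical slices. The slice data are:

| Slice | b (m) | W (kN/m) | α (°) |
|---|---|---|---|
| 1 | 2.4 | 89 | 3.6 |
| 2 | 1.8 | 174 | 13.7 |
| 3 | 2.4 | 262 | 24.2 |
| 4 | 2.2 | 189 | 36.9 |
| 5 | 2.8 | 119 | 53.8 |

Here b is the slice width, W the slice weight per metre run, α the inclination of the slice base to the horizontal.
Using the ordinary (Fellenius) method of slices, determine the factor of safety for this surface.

Ordinary method of slices: FS = Σ[c'·Δl_i + (W_i cosα_i)·tanφ'] / Σ W_i sinα_i, with Δl_i = b_i / cosα_i.
Slice 1: Δl = 2.4/cos3.6° = 2.405 m; N'_1 = 89·cos3.6° = 88.8; c'Δl = 31.98; W sinα = 5.6
Slice 2: Δl = 1.8/cos13.7° = 1.853 m; N'_2 = 174·cos13.7° = 169.0; c'Δl = 24.64; W sinα = 41.2
Slice 3: Δl = 2.4/cos24.2° = 2.631 m; N'_3 = 262·cos24.2° = 239.0; c'Δl = 35.00; W sinα = 107.4
Slice 4: Δl = 2.2/cos36.9° = 2.751 m; N'_4 = 189·cos36.9° = 151.1; c'Δl = 36.59; W sinα = 113.5
Slice 5: Δl = 2.8/cos53.8° = 4.741 m; N'_5 = 119·cos53.8° = 70.3; c'Δl = 63.05; W sinα = 96.0
Σc'Δl = 191.3 kN/m; ΣN' = 718.3 kN/m; ΣW sinα = 363.7 kN/m
Resisting = 191.3 + 718.3·tan33.3° = 191.3 + 471.8 = 663.1 kN/m
FS = 663.1 / 363.7 = 1.823

FS = 1.82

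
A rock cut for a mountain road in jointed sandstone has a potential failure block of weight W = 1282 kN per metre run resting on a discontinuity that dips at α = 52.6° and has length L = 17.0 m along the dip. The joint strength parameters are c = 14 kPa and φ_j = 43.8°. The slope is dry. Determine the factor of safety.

Resolving the block weight along and normal to the plane and applying the Mohr–Coulomb strength on the joint:
N' = W cosα = 1282·cos52.6° = 778.7 kN/m
Driving force T = W sinα = 1282·sin52.6° = 1018.4 kN/m
Resisting force R = c·L + N'·tanφ_j = 14·17.0 + 778.7·tan43.8° = 238.0 + 746.7 = 984.7 kN/m
FS = R / T = 984.7 / 1018.4 = 0.967

FS = 0.97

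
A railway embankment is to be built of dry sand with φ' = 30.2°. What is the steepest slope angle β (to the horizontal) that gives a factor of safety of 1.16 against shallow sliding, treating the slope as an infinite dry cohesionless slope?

β = 26.6°

For an infinite dry cohesionless slope FS = tanφ'/tanβ, so tanβ = tanφ' / FS.
tanβ = tan30.2° / 1.16 = 0.5820 / 1.16 = 0.5017
β = arctan(0.5017) = 26.64°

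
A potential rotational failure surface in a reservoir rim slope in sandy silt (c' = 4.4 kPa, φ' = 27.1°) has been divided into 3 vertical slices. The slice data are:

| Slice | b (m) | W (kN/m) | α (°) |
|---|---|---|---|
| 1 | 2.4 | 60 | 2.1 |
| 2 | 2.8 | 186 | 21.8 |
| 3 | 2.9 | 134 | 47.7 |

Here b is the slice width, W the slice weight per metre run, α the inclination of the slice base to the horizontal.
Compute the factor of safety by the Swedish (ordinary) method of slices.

Ordinary method of slices: FS = Σ[c'·Δl_i + (W_i cosα_i)·tanφ'] / Σ W_i sinα_i, with Δl_i = b_i / cosα_i.
Slice 1: Δl = 2.4/cos2.1° = 2.402 m; N'_1 = 60·cos2.1° = 60.0; c'Δl = 10.57; W sinα = 2.2
Slice 2: Δl = 2.8/cos21.8° = 3.016 m; N'_2 = 186·cos21.8° = 172.7; c'Δl = 13.27; W sinα = 69.1
Slice 3: Δl = 2.9/cos47.7° = 4.309 m; N'_3 = 134·cos47.7° = 90.2; c'Δl = 18.96; W sinα = 99.1
Σc'Δl = 42.8 kN/m; ΣN' = 322.8 kN/m; ΣW sinα = 170.4 kN/m
Resisting = 42.8 + 322.8·tan27.1° = 42.8 + 165.2 = 208.0 kN/m
FS = 208.0 / 170.4 = 1.221

FS = 1.22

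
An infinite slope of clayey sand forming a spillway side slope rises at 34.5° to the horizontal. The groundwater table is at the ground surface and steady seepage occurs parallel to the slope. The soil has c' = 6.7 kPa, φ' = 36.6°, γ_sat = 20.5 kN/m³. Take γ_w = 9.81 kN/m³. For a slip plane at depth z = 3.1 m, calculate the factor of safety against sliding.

With seepage parallel to the slope and the water table at the surface, the effective normal stress on the slip plane uses the buoyant unit weight γ' = γ_sat − γ_w while the driving shear stress uses γ_sat:
FS = [c' + γ' z cos²β tanφ'] / [γ_sat z sinβ cosβ]
γ' = 20.5 − 9.81 = 10.69 kN/m³
Numerator = 6.7 + 10.69·3.1·cos²34.5°·tan36.6° = 6.7 + 10.69·3.1·0.6792·0.7427 = 23.416 kPa
Denominator = 20.5·3.1·sin34.5°·cos34.5° = 20.5·3.1·0.5664·0.8241 = 29.665 kPa
FS = 23.416 / 29.665 = 0.789

FS = 0.79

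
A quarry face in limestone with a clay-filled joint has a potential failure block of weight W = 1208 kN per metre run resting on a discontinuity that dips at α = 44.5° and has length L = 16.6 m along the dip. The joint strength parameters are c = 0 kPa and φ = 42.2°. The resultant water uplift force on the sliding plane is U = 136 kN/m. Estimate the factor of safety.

Resolving the block weight along and normal to the plane and applying the Mohr–Coulomb strength on the joint:
N' = W cosα − U = 1208·cos44.5° − 136 = 725.6 kN/m
Driving force T = W sinα = 1208·sin44.5° = 846.7 kN/m
Resisting force R = c·L + N'·tanφ = 0·16.6 + 725.6·tan42.2° = 0.0 + 657.9 = 657.9 kN/m
FS = R / T = 657.9 / 846.7 = 0.777

FS = 0.78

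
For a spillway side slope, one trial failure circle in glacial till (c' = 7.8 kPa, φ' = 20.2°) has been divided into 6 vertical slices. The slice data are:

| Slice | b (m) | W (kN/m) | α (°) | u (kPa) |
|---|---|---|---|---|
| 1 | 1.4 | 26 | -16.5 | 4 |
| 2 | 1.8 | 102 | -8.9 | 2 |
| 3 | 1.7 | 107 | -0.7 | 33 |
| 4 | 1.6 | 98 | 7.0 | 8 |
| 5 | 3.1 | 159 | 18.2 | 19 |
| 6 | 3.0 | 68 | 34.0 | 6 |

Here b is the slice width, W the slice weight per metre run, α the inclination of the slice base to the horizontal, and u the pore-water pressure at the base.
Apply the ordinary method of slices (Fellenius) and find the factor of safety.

FS = 3.24

Ordinary method of slices: FS = Σ[c'·Δl_i + (W_i cosα_i − u_i·Δl_i)·tanφ'] / Σ W_i sinα_i, with Δl_i = b_i / cosα_i.
Slice 1: Δl = 1.4/cos(-16.5°) = 1.460 m; N'_1 = 26·cos(-16.5°) − 4·1.460 = 19.1; c'Δl = 11.39; W sinα = -7.4
Slice 2: Δl = 1.8/cos(-8.9°) = 1.822 m; N'_2 = 102·cos(-8.9°) − 2·1.822 = 97.1; c'Δl = 14.21; W sinα = -15.8
Slice 3: Δl = 1.7/cos(-0.7°) = 1.700 m; N'_3 = 107·cos(-0.7°) − 33·1.700 = 50.9; c'Δl = 13.26; W sinα = -1.3
Slice 4: Δl = 1.6/cos7.0° = 1.612 m; N'_4 = 98·cos7.0° − 8·1.612 = 84.4; c'Δl = 12.57; W sinα = 11.9
Slice 5: Δl = 3.1/cos18.2° = 3.263 m; N'_5 = 159·cos18.2° − 19·3.263 = 89.0; c'Δl = 25.45; W sinα = 49.7
Slice 6: Δl = 3.0/cos34.0° = 3.619 m; N'_6 = 68·cos34.0° − 6·3.619 = 34.7; c'Δl = 28.23; W sinα = 38.0
Σc'Δl = 105.1 kN/m; ΣN' = 375.2 kN/m; ΣW sinα = 75.2 kN/m
Resisting = 105.1 + 375.2·tan20.2° = 105.1 + 138.0 = 243.2 kN/m
FS = 243.2 / 75.2 = 3.235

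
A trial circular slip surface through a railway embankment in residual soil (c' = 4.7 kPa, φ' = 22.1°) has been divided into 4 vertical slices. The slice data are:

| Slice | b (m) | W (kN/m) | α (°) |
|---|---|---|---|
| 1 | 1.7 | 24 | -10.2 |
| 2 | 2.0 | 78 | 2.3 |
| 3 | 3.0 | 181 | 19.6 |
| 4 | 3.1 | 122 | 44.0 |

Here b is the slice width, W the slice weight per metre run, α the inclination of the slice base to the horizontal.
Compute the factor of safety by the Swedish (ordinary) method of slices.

Ordinary method of slices: FS = Σ[c'·Δl_i + (W_i cosα_i)·tanφ'] / Σ W_i sinα_i, with Δl_i = b_i / cosα_i.
Slice 1: Δl = 1.7/cos(-10.2°) = 1.727 m; N'_1 = 24·cos(-10.2°) = 23.6; c'Δl = 8.12; W sinα = -4.3
Slice 2: Δl = 2.0/cos2.3° = 2.002 m; N'_2 = 78·cos2.3° = 77.9; c'Δl = 9.41; W sinα = 3.1
Slice 3: Δl = 3.0/cos19.6° = 3.185 m; N'_3 = 181·cos19.6° = 170.5; c'Δl = 14.97; W sinα = 60.7
Slice 4: Δl = 3.1/cos44.0° = 4.310 m; N'_4 = 122·cos44.0° = 87.8; c'Δl = 20.25; W sinα = 84.7
Σc'Δl = 52.7 kN/m; ΣN' = 359.8 kN/m; ΣW sinα = 144.3 kN/m
Resisting = 52.7 + 359.8·tan22.1° = 52.7 + 146.1 = 198.9 kN/m
FS = 198.9 / 144.3 = 1.378

FS = 1.38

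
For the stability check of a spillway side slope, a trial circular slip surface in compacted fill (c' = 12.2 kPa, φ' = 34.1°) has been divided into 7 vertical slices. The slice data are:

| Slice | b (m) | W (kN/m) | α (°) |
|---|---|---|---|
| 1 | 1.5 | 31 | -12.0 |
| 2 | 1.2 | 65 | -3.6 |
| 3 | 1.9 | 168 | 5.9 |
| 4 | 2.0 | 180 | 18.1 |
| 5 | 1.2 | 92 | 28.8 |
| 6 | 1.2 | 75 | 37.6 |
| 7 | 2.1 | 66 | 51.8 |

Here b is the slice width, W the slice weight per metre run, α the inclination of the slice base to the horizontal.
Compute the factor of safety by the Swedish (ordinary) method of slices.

FS = 2.81

Ordinary method of slices: FS = Σ[c'·Δl_i + (W_i cosα_i)·tanφ'] / Σ W_i sinα_i, with Δl_i = b_i / cosα_i.
Slice 1: Δl = 1.5/cos(-12.0°) = 1.534 m; N'_1 = 31·cos(-12.0°) = 30.3; c'Δl = 18.71; W sinα = -6.4
Slice 2: Δl = 1.2/cos(-3.6°) = 1.202 m; N'_2 = 65·cos(-3.6°) = 64.9; c'Δl = 14.67; W sinα = -4.1
Slice 3: Δl = 1.9/cos5.9° = 1.910 m; N'_3 = 168·cos5.9° = 167.1; c'Δl = 23.30; W sinα = 17.3
Slice 4: Δl = 2.0/cos18.1° = 2.104 m; N'_4 = 180·cos18.1° = 171.1; c'Δl = 25.67; W sinα = 55.9
Slice 5: Δl = 1.2/cos28.8° = 1.369 m; N'_5 = 92·cos28.8° = 80.6; c'Δl = 16.71; W sinα = 44.3
Slice 6: Δl = 1.2/cos37.6° = 1.515 m; N'_6 = 75·cos37.6° = 59.4; c'Δl = 18.48; W sinα = 45.8
Slice 7: Δl = 2.1/cos51.8° = 3.396 m; N'_7 = 66·cos51.8° = 40.8; c'Δl = 41.43; W sinα = 51.9
Σc'Δl = 159.0 kN/m; ΣN' = 614.3 kN/m; ΣW sinα = 204.6 kN/m
Resisting = 159.0 + 614.3·tan34.1° = 159.0 + 415.9 = 574.8 kN/m
FS = 574.8 / 204.6 = 2.809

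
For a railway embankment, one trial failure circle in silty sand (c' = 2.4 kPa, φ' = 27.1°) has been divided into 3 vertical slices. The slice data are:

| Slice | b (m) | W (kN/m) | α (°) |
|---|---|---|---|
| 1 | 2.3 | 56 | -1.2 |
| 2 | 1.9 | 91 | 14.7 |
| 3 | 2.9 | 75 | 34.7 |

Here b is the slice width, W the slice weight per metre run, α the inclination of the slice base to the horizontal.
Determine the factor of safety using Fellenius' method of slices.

FS = 1.92

Ordinary method of slices: FS = Σ[c'·Δl_i + (W_i cosα_i)·tanφ'] / Σ W_i sinα_i, with Δl_i = b_i / cosα_i.
Slice 1: Δl = 2.3/cos(-1.2°) = 2.301 m; N'_1 = 56·cos(-1.2°) = 56.0; c'Δl = 5.52; W sinα = -1.2
Slice 2: Δl = 1.9/cos14.7° = 1.964 m; N'_2 = 91·cos14.7° = 88.0; c'Δl = 4.71; W sinα = 23.1
Slice 3: Δl = 2.9/cos34.7° = 3.527 m; N'_3 = 75·cos34.7° = 61.7; c'Δl = 8.47; W sinα = 42.7
Σc'Δl = 18.7 kN/m; ΣN' = 205.7 kN/m; ΣW sinα = 64.6 kN/m
Resisting = 18.7 + 205.7·tan27.1° = 18.7 + 105.2 = 123.9 kN/m
FS = 123.9 / 64.6 = 1.918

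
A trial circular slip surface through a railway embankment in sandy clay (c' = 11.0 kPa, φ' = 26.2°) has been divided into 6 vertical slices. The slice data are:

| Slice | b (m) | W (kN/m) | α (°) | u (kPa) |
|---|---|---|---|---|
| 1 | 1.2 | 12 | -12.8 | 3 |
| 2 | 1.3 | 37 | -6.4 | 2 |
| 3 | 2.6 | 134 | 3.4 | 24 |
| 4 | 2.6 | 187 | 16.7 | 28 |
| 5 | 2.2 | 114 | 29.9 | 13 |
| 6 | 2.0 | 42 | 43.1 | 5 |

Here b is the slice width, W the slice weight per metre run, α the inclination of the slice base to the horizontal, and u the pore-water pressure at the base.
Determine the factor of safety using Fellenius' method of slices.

Ordinary method of slices: FS = Σ[c'·Δl_i + (W_i cosα_i − u_i·Δl_i)·tanφ'] / Σ W_i sinα_i, with Δl_i = b_i / cosα_i.
Slice 1: Δl = 1.2/cos(-12.8°) = 1.231 m; N'_1 = 12·cos(-12.8°) − 3·1.231 = 8.0; c'Δl = 13.54; W sinα = -2.7
Slice 2: Δl = 1.3/cos(-6.4°) = 1.308 m; N'_2 = 37·cos(-6.4°) − 2·1.308 = 34.2; c'Δl = 14.39; W sinα = -4.1
Slice 3: Δl = 2.6/cos3.4° = 2.605 m; N'_3 = 134·cos3.4° − 24·2.605 = 71.3; c'Δl = 28.65; W sinα = 7.9
Slice 4: Δl = 2.6/cos16.7° = 2.714 m; N'_4 = 187·cos16.7° − 28·2.714 = 103.1; c'Δl = 29.86; W sinα = 53.7
Slice 5: Δl = 2.2/cos29.9° = 2.538 m; N'_5 = 114·cos29.9° − 13·2.538 = 65.8; c'Δl = 27.92; W sinα = 56.8
Slice 6: Δl = 2.0/cos43.1° = 2.739 m; N'_6 = 42·cos43.1° − 5·2.739 = 17.0; c'Δl = 30.13; W sinα = 28.7
Σc'Δl = 144.5 kN/m; ΣN' = 299.3 kN/m; ΣW sinα = 140.4 kN/m
Resisting = 144.5 + 299.3·tan26.2° = 144.5 + 147.3 = 291.8 kN/m
FS = 291.8 / 140.4 = 2.078

FS = 2.08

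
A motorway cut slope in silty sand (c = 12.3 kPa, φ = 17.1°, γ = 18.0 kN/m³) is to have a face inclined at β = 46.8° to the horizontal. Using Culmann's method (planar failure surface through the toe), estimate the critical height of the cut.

H_c = 14.50 m

Culmann's analysis gives the critical failure plane at α_cr = (β + φ)/2 = (46.8 + 17.1)/2 = 31.9°, and the critical height
H_c = (4c/γ) · sinβ cosφ / [1 − cos(β − φ)]
    = (4·12.3/18.0) · sin46.8°·cos17.1° / [1 − cos(29.7°)]
    = 2.733 · 0.7290·0.9558 / [1 − 0.8686]
    = 2.733 · 0.6967 / 0.1314
    = 14.50 m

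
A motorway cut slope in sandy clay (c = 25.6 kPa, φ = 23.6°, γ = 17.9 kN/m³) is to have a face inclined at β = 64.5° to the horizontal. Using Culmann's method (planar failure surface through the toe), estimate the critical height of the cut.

Culmann's analysis gives the critical failure plane at α_cr = (β + φ)/2 = (64.5 + 23.6)/2 = 44.0°, and the critical height
H_c = (4c/γ) · sinβ cosφ / [1 − cos(β − φ)]
    = (4·25.6/17.9) · sin64.5°·cos23.6° / [1 − cos(40.9°)]
    = 5.721 · 0.9026·0.9164 / [1 − 0.7559]
    = 5.721 · 0.8271 / 0.2441
    = 19.38 m

H_c = 19.38 m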